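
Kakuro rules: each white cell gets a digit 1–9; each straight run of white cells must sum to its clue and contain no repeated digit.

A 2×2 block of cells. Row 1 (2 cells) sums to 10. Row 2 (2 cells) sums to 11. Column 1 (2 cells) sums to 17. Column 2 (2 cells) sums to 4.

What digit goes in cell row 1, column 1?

9

17 in 2 cells must be {8,9}; 4 in 2 cells must be {1,3}.
The 11 across and the 4 down share only 3, so (2,2) = 3.
(1,2) = 4 − 3 = 1 completes the 4 down.
(2,1) = 11 − 3 = 8 completes the 11 across.
(1,1) = 10 − 1 = 9 completes the 10 across.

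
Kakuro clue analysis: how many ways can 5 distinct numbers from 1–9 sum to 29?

8

5 distinct digits from 1–9 sum between 15 and 35.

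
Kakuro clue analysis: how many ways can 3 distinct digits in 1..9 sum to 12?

7

3 distinct digits from 1–9 sum between 6 and 24.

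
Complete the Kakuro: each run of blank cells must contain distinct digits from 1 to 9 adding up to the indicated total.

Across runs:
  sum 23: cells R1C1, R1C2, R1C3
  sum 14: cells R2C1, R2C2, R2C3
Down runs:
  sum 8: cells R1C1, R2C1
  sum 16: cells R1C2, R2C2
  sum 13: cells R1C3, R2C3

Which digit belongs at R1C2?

9

23 in 3 cells must be {6,8,9}; 16 in 2 cells must be {7,9}.
The 23 across and the 8 down share only 6, so R1C1 = 6.
Given what's placed, R1C2 must be 9 to fit the 23 across and 16 down.
R1C3 = 23 − 15 = 8 completes the 23 across.
R2C1 = 8 − 6 = 2 completes the 8 down.
R2C2 = 16 − 9 = 7 completes the 16 down.
R2C3 = 14 − 9 = 5 completes the 14 across.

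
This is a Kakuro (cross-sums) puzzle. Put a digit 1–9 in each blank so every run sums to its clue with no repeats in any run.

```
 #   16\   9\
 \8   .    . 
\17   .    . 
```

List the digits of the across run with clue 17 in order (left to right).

9 8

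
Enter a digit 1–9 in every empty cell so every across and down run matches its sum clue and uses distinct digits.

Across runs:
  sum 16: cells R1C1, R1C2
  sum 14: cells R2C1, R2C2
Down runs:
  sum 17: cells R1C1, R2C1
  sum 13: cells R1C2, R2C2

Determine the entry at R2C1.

8

16 in 2 cells must be {7,9}; 17 in 2 cells must be {8,9}.
The 16 across and the 17 down share only 9, so R1C1 = 9.
R1C2 = 16 − 9 = 7 completes the 16 across.
R2C1 = 17 − 9 = 8 completes the 17 down.
R2C2 = 14 − 8 = 6 completes the 14 across.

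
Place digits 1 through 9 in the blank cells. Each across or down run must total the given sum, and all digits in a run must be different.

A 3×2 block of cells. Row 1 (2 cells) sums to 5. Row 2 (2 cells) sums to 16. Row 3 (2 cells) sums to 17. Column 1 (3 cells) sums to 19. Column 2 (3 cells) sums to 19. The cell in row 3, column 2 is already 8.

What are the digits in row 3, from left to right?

16 in 2 cells must be {7,9}; 17 in 2 cells must be {8,9}.
(3,1) = 17 − 8 = 9 completes the 17 across.
Given what's placed, (2,1) must be 7 to fit the 16 across and 19 down.
(2,2) = 16 − 7 = 9 completes the 16 across.
(1,1) = 19 − 16 = 3 completes the 19 down.
(1,2) = 5 − 3 = 2 completes the 5 across.

9 8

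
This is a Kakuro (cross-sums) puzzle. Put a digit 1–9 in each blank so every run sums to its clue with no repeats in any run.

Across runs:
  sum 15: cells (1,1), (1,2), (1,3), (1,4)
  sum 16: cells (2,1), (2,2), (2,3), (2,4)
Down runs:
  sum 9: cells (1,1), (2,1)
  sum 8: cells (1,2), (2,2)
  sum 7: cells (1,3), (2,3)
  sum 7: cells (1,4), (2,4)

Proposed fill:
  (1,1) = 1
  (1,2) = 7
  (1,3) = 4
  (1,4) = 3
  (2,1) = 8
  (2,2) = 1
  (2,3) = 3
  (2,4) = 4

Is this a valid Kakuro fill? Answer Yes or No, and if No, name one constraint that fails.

Yes

Across: 1+7+4+3=15; 8+1+3+4=16. Down: 1+8=9; 7+1=8; 4+3=7; 3+4=7. No digit repeats within any run.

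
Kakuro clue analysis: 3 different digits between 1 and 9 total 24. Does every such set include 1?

The only way to make 24 from 3 distinct digits is {7,8,9}, which does not contain 1.

No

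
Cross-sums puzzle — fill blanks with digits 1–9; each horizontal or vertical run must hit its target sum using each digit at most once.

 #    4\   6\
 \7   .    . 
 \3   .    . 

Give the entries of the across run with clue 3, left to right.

1 2

3 in 2 cells must be {1,2}; 4 in 2 cells must be {1,3}.
The 3 across and the 4 down share only 1, so R2C1 = 1.
R2C2 = 3 − 1 = 2 completes the 3 across.
R1C1 = 4 − 1 = 3 completes the 4 down.
R1C2 = 7 − 3 = 4 completes the 7 across.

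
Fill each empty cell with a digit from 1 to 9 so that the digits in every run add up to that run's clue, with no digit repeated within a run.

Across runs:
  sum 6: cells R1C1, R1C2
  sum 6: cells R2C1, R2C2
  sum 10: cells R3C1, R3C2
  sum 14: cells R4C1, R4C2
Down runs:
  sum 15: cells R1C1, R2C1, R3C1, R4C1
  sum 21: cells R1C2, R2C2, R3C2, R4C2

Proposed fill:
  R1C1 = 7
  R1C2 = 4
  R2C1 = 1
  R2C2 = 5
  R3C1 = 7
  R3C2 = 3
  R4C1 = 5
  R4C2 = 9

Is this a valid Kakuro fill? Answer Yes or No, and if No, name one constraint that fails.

No — the down run R1C1–R4C1 sums to 20, not 15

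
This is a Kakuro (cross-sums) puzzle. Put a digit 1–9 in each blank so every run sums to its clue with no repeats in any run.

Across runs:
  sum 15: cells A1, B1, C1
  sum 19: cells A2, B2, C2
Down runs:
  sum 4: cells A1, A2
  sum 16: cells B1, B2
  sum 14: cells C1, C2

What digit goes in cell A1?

4 in 2 cells must be {1,3}; 16 in 2 cells must be {7,9}.
The 19 across and the 4 down share only 3, so A2 = 3.
Given what's placed, C2 must be 9 to fit the 19 across and 14 down.
A1 = 4 − 3 = 1 completes the 4 down.
B1 = 9: the only remaining digit allowed by both the 15 across and the 16 down.
C1 = 15 − 10 = 5 completes the 15 across.
B2 = 19 − 12 = 7 completes the 19 across.

1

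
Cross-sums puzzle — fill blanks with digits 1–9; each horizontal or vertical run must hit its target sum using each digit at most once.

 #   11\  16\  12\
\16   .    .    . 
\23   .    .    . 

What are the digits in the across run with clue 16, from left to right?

5 7 4

23 in 3 cells must be {6,8,9}; 16 in 2 cells must be {7,9}.
The 23 across and the 16 down share only 9, so R2C2 = 9.
Given what's placed, R2C3 must be 8 to fit the 23 across and 12 down.
R1C2 = 16 − 9 = 7 completes the 16 down.
R1C3 = 12 − 8 = 4 completes the 12 down.
R2C1 = 23 − 17 = 6 completes the 23 across.
R1C1 = 16 − 11 = 5 completes the 16 across.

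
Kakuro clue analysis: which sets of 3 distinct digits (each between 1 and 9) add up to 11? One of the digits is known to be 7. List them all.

3 distinct digits from 1–9 sum between 6 and 24.
Keeping only sets containing 7.
Only one set works: {1,3,7}.

{1,3,7}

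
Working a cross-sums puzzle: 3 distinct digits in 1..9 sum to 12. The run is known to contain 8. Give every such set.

{1,3,8}

3 distinct digits from 1–9 sum between 6 and 24.
Keeping only sets containing 8.
Only one set works: {1,3,8}.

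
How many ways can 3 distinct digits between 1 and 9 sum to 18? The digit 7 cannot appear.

4

3 distinct digits from 1–9 sum between 6 and 24.
Dropping sets that contain 7.
Enumerating: {1,8,9}, {3,6,9}, {4,5,9}, {4,6,8}.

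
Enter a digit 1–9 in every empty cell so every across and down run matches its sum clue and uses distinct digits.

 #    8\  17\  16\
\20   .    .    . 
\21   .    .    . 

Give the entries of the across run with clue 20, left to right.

3, 8, 9

17 in 2 cells must be {8,9}; 16 in 2 cells must be {7,9}.
Nothing is forced directly, so branch on R1C3, whose candidates are 7 or 9. If R1C3 = 7: that forces R1C1 = 5, R1C2 = 8, after which R2C1 would have to be in {4,5,6,7,8,9} for the 21 across but in {3} for the 8 down — contradiction. So R1C3 = 9.
Given what's placed, R1C2 must be 8 to fit the 20 across and 17 down.
R2C2 = 17 − 8 = 9 completes the 17 down.
R2C3 = 16 − 9 = 7 completes the 16 down.
R1C1 = 20 − 17 = 3 completes the 20 across.
R2C1 = 21 − 16 = 5 completes the 21 across.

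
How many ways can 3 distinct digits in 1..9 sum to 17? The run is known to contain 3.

2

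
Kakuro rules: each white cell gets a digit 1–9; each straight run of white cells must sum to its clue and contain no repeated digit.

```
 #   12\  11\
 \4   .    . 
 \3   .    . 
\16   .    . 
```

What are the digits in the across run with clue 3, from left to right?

4 in 2 cells must be {1,3}; 3 in 2 cells must be {1,2}; 16 in 2 cells must be {7,9}.
The 16 across and the 11 down share only 7, so R3C2 = 7.
Given what's placed, R2C2 must be 1 to fit the 3 across and 11 down.
R3C1 = 16 − 7 = 9 completes the 16 across.
R1C1 = 1: the only remaining digit allowed by both the 4 across and the 12 down.
R1C2 = 4 − 1 = 3 completes the 4 across.
R2C1 = 3 − 1 = 2 completes the 3 across.

2 1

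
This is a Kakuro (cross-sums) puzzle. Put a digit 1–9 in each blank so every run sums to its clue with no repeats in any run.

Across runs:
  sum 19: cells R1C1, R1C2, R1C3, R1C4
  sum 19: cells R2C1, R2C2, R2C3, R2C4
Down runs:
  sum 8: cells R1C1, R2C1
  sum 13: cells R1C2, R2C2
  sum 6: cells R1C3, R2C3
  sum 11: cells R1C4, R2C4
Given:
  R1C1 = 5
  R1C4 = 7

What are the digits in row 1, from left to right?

R2C1 = 8 − 5 = 3 completes the 8 down.
R2C4 = 11 − 7 = 4 completes the 11 down.
R2C3 = 5: the only remaining digit allowed by both the 19 across and the 6 down.
R1C3 = 6 − 5 = 1 completes the 6 down.
R2C2 = 19 − 12 = 7 completes the 19 across.
R1C2 = 19 − 13 = 6 completes the 19 across.

5 6 1 7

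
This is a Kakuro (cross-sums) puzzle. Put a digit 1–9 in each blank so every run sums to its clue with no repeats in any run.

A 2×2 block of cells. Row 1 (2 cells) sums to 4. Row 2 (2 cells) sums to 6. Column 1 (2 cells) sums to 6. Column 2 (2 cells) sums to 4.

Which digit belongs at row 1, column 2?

4 in 2 cells must be {1,3}.
The 4 across and the 6 down share only 1, so (1,1) = 1.
(1,2) = 4 − 1 = 3 completes the 4 across.
(2,1) = 6 − 1 = 5 completes the 6 down.
(2,2) = 6 − 5 = 1 completes the 6 across.

3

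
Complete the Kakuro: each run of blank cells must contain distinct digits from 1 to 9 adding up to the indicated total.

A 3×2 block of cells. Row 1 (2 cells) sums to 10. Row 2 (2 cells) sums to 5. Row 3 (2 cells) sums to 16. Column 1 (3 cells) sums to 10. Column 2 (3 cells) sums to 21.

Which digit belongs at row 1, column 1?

2

16 in 2 cells must be {7,9}.
The 5 across and the 21 down share only 4, so (2,2) = 4.
The 16 across and the 10 down share only 7, so (3,1) = 7.
(3,2) = 16 − 7 = 9 completes the 16 across.
(1,2) = 21 − 13 = 8 completes the 21 down.
(2,1) = 5 − 4 = 1 completes the 5 across.
(1,1) = 10 − 8 = 2 completes the 10 across.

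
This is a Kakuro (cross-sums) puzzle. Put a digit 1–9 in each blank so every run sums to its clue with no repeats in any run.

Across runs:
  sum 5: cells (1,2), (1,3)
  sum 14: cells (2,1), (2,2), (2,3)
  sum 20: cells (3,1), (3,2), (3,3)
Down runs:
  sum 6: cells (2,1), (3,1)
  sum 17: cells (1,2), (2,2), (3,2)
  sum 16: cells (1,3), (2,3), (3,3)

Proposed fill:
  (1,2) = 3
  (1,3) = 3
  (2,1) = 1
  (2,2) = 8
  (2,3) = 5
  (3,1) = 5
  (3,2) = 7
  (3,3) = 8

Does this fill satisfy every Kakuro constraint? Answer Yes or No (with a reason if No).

No — the down run (1,2)–(3,2) sums to 18, not 17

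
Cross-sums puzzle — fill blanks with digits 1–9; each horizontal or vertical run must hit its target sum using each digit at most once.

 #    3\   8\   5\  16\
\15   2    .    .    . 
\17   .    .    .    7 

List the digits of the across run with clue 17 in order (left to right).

3 in 2 cells must be {1,2}; 16 in 2 cells must be {7,9}.
R1C4 = 16 − 7 = 9 completes the 16 down.
R2C1 = 3 − 2 = 1 completes the 3 down.
No cell is forced outright now. R2C3 can only be 3 or 4 (the digits allowed by both its 17 across and its 5 down). If R2C3 = 3: then R1C3 would have to be in {1,3} for the 15 across but in {2} for the 5 down — contradiction. So R2C3 = 4.
R1C3 = 5 − 4 = 1 completes the 5 down.
R2C2 = 17 − 12 = 5 completes the 17 across.
R1C2 = 15 − 12 = 3 completes the 15 across.

1 5 4 7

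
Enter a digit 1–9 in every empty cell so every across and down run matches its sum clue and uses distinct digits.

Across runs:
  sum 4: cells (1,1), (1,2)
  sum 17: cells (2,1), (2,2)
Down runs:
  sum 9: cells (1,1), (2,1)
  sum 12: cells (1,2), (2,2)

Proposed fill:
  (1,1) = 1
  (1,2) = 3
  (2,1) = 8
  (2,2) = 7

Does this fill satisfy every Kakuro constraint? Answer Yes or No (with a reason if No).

No — the across run (2,1)–(2,2) sums to 15, not 17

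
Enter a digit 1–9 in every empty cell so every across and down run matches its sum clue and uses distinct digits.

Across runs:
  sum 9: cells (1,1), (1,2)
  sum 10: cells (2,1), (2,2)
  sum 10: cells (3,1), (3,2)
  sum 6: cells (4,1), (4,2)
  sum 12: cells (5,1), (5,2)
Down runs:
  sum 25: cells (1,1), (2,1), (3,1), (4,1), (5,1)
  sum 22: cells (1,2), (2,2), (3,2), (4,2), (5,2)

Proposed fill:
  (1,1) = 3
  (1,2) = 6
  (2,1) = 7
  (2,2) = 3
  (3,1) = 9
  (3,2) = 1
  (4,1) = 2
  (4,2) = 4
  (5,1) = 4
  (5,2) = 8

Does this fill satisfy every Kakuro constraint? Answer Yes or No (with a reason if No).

Yes

Across: 3+6=9; 7+3=10; 9+1=10; 2+4=6; 4+8=12. Down: 3+7+9+2+4=25; 6+3+1+4+8=22. No digit repeats within any run.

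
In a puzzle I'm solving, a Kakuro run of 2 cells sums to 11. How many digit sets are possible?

4

2 distinct digits from 1–9 sum between 3 and 17.
Enumerating: {2,9}, {3,8}, {4,7}, {5,6}.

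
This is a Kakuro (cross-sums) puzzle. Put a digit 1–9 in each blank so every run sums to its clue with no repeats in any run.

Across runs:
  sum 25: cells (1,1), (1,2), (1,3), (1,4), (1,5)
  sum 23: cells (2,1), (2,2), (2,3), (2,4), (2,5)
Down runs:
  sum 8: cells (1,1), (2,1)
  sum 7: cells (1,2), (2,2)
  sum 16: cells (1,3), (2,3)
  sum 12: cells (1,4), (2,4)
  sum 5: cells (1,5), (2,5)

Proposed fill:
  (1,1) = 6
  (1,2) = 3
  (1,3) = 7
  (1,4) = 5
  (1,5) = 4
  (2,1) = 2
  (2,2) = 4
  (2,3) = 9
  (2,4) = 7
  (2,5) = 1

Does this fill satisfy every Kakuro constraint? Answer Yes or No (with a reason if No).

Across: 6+3+7+5+4=25; 2+4+9+7+1=23. Down: 6+2=8; 3+4=7; 7+9=16; 5+7=12; 4+1=5. No digit repeats within any run.

Yes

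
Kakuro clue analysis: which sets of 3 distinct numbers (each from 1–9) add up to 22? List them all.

{5,8,9}; {6,7,9}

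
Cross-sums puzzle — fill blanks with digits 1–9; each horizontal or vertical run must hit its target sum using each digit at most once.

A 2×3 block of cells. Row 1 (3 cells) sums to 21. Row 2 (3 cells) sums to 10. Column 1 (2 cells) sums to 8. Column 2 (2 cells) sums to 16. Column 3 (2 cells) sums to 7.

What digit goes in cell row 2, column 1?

1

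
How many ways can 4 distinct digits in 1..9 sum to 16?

8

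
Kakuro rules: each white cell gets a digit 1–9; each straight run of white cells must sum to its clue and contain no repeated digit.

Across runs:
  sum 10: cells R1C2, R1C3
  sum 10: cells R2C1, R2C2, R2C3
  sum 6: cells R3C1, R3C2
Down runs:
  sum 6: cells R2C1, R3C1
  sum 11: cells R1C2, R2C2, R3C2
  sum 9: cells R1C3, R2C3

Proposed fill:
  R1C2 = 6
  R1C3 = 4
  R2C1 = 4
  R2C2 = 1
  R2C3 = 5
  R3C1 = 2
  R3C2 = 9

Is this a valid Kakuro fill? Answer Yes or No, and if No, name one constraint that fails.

No — the across run R3C1–R3C2 sums to 11, not 6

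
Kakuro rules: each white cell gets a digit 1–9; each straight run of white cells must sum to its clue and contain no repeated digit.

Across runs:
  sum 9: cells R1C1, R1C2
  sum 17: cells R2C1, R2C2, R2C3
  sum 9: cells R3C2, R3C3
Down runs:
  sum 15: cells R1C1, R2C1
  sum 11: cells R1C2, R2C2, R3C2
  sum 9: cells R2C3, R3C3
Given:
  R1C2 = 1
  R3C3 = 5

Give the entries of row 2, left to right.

7 6 4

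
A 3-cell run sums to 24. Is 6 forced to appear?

The only way to make 24 from 3 distinct digits is {7,8,9}, which does not contain 6.

No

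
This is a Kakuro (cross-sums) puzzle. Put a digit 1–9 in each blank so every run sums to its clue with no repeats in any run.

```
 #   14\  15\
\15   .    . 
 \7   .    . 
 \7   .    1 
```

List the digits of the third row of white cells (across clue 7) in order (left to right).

6, 1

R3C1 = 7 − 1 = 6 completes the 7 across.
R1C1 = 7: the only remaining digit allowed by both the 15 across and the 14 down.
R1C2 = 15 − 7 = 8 completes the 15 across.
R2C1 = 14 − 13 = 1 completes the 14 down.
R2C2 = 7 − 1 = 6 completes the 7 across.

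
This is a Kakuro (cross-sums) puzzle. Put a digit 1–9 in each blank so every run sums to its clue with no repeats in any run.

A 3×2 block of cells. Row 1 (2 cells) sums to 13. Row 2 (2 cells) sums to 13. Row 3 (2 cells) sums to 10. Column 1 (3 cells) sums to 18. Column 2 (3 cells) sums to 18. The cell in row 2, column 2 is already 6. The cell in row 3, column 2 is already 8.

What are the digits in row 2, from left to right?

(1,2) = 18 − 14 = 4 completes the 18 down.
(2,1) = 13 − 6 = 7 completes the 13 across.
(3,1) = 10 − 8 = 2 completes the 10 across.
(1,1) = 13 − 4 = 9 completes the 13 across.

7 6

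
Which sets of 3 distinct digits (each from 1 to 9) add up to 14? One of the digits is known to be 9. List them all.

{1,4,9}; {2,3,9}

3 distinct digits from 1–9 sum between 6 and 24.
Keeping only sets containing 9.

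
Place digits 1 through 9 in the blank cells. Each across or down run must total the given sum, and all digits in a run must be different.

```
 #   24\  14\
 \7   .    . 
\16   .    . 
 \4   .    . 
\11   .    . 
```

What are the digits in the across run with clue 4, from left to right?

16 in 2 cells must be {7,9}; 4 in 2 cells must be {1,3}.
Only 7 fits R2C2 under both its across sum 16 and down sum 14.
Given what's placed, R3C2 must be 1 to fit the 4 across and 14 down.
R2C1 = 16 − 7 = 9 completes the 16 across.
R3C1 = 4 − 1 = 3 completes the 4 across.

3 1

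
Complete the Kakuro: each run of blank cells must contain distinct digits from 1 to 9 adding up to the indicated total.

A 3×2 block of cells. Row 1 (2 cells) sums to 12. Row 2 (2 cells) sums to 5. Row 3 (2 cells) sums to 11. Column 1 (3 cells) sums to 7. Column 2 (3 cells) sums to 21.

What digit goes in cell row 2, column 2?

4

7 in 3 cells must be {1,2,4}.
The 12 across and the 7 down share only 4, so (1,1) = 4.
(1,2) = 12 − 4 = 8 completes the 12 across.
Given what's placed, (2,2) must be 4 to fit the 5 across and 21 down.
(3,1) = 2: the only remaining digit allowed by both the 11 across and the 7 down.
(3,2) = 11 − 2 = 9 completes the 11 across.
(2,1) = 5 − 4 = 1 completes the 5 across.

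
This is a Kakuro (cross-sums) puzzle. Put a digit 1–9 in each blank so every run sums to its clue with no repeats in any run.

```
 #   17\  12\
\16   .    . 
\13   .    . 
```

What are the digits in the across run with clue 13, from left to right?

8 5

16 in 2 cells must be {7,9}; 17 in 2 cells must be {8,9}.
The 16 across and the 17 down share only 9, so R1C1 = 9.
R1C2 = 16 − 9 = 7 completes the 16 across.
R2C1 = 17 − 9 = 8 completes the 17 down.
R2C2 = 13 − 8 = 5 completes the 13 across.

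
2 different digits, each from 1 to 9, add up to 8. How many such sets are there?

2 distinct digits from 1–9 sum between 3 and 17.
Enumerating: {1,7}, {2,6}, {3,5}.

3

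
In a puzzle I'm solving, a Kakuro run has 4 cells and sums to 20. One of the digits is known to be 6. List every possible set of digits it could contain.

{1,4,6,9}; {1,5,6,8}; {2,3,6,9}; {2,4,6,8}; {2,5,6,7}; {3,4,6,7}

4 distinct digits from 1–9 sum between 10 and 30.
Keeping only sets containing 6.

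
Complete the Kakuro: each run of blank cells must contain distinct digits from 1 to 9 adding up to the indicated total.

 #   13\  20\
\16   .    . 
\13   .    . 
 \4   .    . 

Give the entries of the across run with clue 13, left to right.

5 8

16 in 2 cells must be {7,9}; 4 in 2 cells must be {1,3}.
The 4 across and the 20 down share only 3, so R3C2 = 3.
Given what's placed, R1C2 must be 9 to fit the 16 across and 20 down.
R2C2 = 20 − 12 = 8 completes the 20 down.
R3C1 = 4 − 3 = 1 completes the 4 across.
R1C1 = 16 − 9 = 7 completes the 16 across.
R2C1 = 13 − 8 = 5 completes the 13 across.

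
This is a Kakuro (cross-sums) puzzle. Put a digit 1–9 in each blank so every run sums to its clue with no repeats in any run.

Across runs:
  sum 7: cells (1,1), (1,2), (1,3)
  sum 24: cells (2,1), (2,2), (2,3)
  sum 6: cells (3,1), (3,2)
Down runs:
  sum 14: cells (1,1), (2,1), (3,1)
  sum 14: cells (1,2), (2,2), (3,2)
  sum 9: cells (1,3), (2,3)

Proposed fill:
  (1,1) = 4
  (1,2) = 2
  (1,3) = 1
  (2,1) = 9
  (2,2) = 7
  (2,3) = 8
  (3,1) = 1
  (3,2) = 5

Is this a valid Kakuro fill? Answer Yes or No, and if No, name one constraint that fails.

Across: 4+2+1=7; 9+7+8=24; 1+5=6. Down: 4+9+1=14; 2+7+5=14; 1+8=9. No digit repeats within any run.

Yes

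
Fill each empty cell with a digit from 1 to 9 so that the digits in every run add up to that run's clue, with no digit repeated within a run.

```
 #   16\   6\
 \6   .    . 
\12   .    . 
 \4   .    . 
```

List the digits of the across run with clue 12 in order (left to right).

9, 3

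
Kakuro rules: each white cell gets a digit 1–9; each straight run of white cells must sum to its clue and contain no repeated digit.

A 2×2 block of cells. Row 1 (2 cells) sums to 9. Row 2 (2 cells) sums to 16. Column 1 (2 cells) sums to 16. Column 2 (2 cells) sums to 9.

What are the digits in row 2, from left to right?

16 in 2 cells must be {7,9}.
The 9 across and the 16 down share only 7, so (1,1) = 7.
(1,2) = 9 − 7 = 2 completes the 9 across.
(2,1) = 16 − 7 = 9 completes the 16 down.
(2,2) = 16 − 9 = 7 completes the 16 across.

9 7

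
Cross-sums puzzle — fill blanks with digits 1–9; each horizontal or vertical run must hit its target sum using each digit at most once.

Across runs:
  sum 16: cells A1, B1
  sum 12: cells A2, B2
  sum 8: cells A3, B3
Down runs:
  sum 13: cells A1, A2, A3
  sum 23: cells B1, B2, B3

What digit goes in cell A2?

4

16 in 2 cells must be {7,9}; 23 in 3 cells must be {6,8,9}.
The 16 across and the 23 down share only 9, so B1 = 9.
Given what's placed, B2 must be 8 to fit the 12 across and 23 down.
B3 = 23 − 17 = 6 completes the 23 down.
A1 = 16 − 9 = 7 completes the 16 across.
A2 = 12 − 8 = 4 completes the 12 across.
A3 = 8 − 6 = 2 completes the 8 across.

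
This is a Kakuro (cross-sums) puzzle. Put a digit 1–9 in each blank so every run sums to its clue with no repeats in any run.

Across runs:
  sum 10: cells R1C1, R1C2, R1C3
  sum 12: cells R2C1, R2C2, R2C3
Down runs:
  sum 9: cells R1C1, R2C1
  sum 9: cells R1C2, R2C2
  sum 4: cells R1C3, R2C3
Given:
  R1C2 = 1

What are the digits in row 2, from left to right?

4 in 2 cells must be {1,3}.
R1C3 = 3: the only remaining digit allowed by both the 10 across and the 4 down.
R2C2 = 9 − 1 = 8 completes the 9 down.
R2C3 = 4 − 3 = 1 completes the 4 down.
R1C1 = 10 − 4 = 6 completes the 10 across.
R2C1 = 12 − 9 = 3 completes the 12 across.

3, 8, 1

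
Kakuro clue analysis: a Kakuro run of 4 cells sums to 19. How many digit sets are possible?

4 distinct digits from 1–9 sum between 10 and 30.

11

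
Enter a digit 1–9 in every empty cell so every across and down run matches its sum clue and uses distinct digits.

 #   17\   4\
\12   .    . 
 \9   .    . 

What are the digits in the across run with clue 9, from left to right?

8 1

17 in 2 cells must be {8,9}; 4 in 2 cells must be {1,3}.
The 12 across and the 4 down share only 3, so R1C2 = 3.
The 9 across and the 17 down share only 8, so R2C1 = 8.
R2C2 = 9 − 8 = 1 completes the 9 across.
R1C1 = 12 − 3 = 9 completes the 12 across.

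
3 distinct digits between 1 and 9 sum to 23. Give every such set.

3 distinct digits from 1–9 sum between 6 and 24.
Only one set works: {6,8,9}.

{6,8,9}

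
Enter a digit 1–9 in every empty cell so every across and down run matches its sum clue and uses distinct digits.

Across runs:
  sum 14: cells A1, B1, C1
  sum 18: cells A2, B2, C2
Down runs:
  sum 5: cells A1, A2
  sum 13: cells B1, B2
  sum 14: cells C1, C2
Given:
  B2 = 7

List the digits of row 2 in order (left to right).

2 7 9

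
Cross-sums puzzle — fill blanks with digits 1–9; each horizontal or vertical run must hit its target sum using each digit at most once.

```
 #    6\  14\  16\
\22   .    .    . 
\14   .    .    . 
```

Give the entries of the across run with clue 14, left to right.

1 6 7

16 in 2 cells must be {7,9}.
The 22 across and the 6 down share only 5, so R1C1 = 5.
Given what's placed, R1C3 must be 9 to fit the 22 across and 16 down.
R2C1 = 6 − 5 = 1 completes the 6 down.
R2C3 = 16 − 9 = 7 completes the 16 down.
R1C2 = 22 − 14 = 8 completes the 22 across.
R2C2 = 14 − 8 = 6 completes the 14 across.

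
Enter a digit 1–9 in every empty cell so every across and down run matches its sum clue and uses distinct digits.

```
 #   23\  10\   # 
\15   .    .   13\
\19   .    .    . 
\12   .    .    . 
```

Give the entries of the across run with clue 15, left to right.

8 7

23 in 3 cells must be {6,8,9}.
Nothing is forced directly, so branch on R1C2, whose candidates are 6 or 7. If R1C2 = 6: that forces R1C1 = 9, R2C2 = 3, R3C2 = 1, after which R2C1 would have to be in {7,9} for the 19 across but in {6,8} for the 23 down — contradiction. So R1C2 = 7.
R1C1 = 15 − 7 = 8 completes the 15 across.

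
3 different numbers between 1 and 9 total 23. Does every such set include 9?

Yes

The only way to make 23 from 3 distinct digits is {6,8,9}, which contains 9.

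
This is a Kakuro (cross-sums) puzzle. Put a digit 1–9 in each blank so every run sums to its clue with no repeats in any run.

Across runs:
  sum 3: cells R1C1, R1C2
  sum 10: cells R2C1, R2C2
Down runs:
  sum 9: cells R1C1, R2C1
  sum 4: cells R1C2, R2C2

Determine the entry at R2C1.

7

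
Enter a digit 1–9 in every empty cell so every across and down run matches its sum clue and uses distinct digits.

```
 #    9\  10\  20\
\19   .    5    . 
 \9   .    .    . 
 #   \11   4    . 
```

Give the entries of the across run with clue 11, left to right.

R2C2 = 10 − 9 = 1 completes the 10 down.
R3C3 = 11 − 4 = 7 completes the 11 across.
Given what's placed, R1C3 must be 8 to fit the 19 across and 20 down.
R2C3 = 20 − 15 = 5 completes the 20 down.
R1C1 = 19 − 13 = 6 completes the 19 across.
R2C1 = 9 − 6 = 3 completes the 9 across.

4, 7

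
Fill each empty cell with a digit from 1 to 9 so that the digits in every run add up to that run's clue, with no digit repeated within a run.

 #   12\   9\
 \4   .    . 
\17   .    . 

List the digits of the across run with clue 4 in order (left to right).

3 1

4 in 2 cells must be {1,3}; 17 in 2 cells must be {8,9}.
The 4 across and the 12 down share only 3, so R1C1 = 3.
R1C2 = 4 − 3 = 1 completes the 4 across.
R2C1 = 12 − 3 = 9 completes the 12 down.
R2C2 = 17 − 9 = 8 completes the 17 across.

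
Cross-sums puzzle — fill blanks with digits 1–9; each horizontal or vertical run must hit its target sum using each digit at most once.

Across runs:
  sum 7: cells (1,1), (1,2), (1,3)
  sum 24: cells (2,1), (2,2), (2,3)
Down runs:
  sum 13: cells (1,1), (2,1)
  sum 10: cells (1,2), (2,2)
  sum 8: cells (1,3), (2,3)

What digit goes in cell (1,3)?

7 in 3 cells must be {1,2,4}; 24 in 3 cells must be {7,8,9}.
The 7 across and the 13 down share only 4, so (1,1) = 4.
(2,1) = 13 − 4 = 9 completes the 13 down.
Given what's placed, (2,3) must be 7 to fit the 24 across and 8 down.
(1,3) = 8 − 7 = 1 completes the 8 down.
(2,2) = 24 − 16 = 8 completes the 24 across.
(1,2) = 7 − 5 = 2 completes the 7 across.

1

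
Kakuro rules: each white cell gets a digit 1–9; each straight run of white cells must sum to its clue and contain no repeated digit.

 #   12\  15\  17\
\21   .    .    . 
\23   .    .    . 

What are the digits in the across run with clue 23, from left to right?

23 in 3 cells must be {6,8,9}; 17 in 2 cells must be {8,9}.
Nothing is forced directly, so branch on R2C1, whose candidates are 8 or 9. If R2C1 = 9: then R1C1 would have to be in {4,5,6,7,8,9} for the 21 across but in {3} for the 12 down — contradiction. So R2C1 = 8.
R1C1 = 12 − 8 = 4 completes the 12 down.
Given what's placed, R2C3 must be 9 to fit the 23 across and 17 down.
R1C3 = 17 − 9 = 8 completes the 17 down.
R2C2 = 23 − 17 = 6 completes the 23 across.
R1C2 = 21 − 12 = 9 completes the 21 across.

8 6 9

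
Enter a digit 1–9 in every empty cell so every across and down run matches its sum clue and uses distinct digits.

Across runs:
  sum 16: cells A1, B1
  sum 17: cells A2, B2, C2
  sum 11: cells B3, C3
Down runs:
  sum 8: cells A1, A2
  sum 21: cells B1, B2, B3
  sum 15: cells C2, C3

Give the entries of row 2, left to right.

16 in 2 cells must be {7,9}.
The 16 across and the 8 down share only 7, so A1 = 7.
B1 = 16 − 7 = 9 completes the 16 across.
A2 = 8 − 7 = 1 completes the 8 down.
B2 = 7: the only remaining digit allowed by both the 17 across and the 21 down.
C2 = 17 − 8 = 9 completes the 17 across.
B3 = 21 − 16 = 5 completes the 21 down.
C3 = 11 − 5 = 6 completes the 11 across.

1 7 9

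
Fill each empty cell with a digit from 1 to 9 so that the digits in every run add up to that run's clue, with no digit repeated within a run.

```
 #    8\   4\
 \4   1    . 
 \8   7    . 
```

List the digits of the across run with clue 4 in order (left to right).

4 in 2 cells must be {1,3}.
R1C2 = 4 − 1 = 3 completes the 4 across.
R2C2 = 8 − 7 = 1 completes the 8 across.

1, 3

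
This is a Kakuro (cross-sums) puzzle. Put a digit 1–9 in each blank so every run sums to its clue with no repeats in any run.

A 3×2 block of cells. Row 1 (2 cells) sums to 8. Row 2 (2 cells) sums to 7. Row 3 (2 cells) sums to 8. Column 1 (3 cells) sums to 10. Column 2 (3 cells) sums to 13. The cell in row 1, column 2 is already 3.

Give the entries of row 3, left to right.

2, 6

(1,1) = 8 − 3 = 5 completes the 8 across.
No cell is forced outright now. (3,2) can only be 1 or 2 or 6 (the digits allowed by both its 8 across and its 13 down). If (3,2) = 1: then (2,2) would have to be in {1,2,3,4,5,6} for the 7 across but in {9} for the 13 down — contradiction. If (3,2) = 2: then (2,2) would have to be in {1,2,3,4,5,6} for the 7 across but in {8} for the 13 down — contradiction. So (3,2) = 6.
(2,2) = 13 − 9 = 4 completes the 13 down.
(3,1) = 8 − 6 = 2 completes the 8 across.
(2,1) = 7 − 4 = 3 completes the 7 across.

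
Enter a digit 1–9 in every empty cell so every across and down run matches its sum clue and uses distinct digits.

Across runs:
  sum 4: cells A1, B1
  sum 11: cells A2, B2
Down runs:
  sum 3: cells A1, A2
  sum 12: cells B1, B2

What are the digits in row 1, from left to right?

1 3

4 in 2 cells must be {1,3}; 3 in 2 cells must be {1,2}.
The 4 across and the 3 down share only 1, so A1 = 1.
B1 = 4 − 1 = 3 completes the 4 across.
A2 = 3 − 1 = 2 completes the 3 down.
B2 = 11 − 2 = 9 completes the 11 across.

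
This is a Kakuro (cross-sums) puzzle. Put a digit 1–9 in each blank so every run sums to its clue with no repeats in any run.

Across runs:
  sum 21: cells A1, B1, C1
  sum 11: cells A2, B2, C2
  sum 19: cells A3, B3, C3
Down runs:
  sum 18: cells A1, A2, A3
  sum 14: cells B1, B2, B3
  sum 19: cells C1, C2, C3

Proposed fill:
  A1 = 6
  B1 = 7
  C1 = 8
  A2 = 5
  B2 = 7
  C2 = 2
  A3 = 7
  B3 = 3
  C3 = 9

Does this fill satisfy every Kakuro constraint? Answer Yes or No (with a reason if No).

No — the down run B1–B3 sums to 17, not 14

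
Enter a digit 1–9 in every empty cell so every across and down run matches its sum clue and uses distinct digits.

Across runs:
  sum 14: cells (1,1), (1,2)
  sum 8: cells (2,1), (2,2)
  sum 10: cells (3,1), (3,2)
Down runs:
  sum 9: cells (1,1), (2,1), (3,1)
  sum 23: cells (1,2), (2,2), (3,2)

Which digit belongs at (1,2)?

23 in 3 cells must be {6,8,9}.
The 8 across and the 23 down share only 6, so (2,2) = 6.
(2,1) = 8 − 6 = 2 completes the 8 across.
Given what's placed, (1,1) must be 6 to fit the 14 across and 9 down.
(1,2) = 14 − 6 = 8 completes the 14 across.
(3,1) = 9 − 8 = 1 completes the 9 down.
(3,2) = 10 − 1 = 9 completes the 10 across.

8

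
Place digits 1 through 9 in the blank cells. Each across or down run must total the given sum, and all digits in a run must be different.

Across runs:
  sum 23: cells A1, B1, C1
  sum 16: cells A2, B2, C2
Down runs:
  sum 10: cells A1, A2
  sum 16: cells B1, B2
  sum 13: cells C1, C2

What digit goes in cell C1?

8

23 in 3 cells must be {6,8,9}; 16 in 2 cells must be {7,9}.
The 23 across and the 16 down share only 9, so B1 = 9.
B2 = 16 − 9 = 7 completes the 16 down.
Nothing is forced directly, so branch on A1, whose candidates are 6 or 8. If A1 = 8: that forces C1 = 6, after which A2 would have to be in {1,3,4,5,6,8} for the 16 across but in {2} for the 10 down — contradiction. So A1 = 6.
C1 = 23 − 15 = 8 completes the 23 across.
A2 = 10 − 6 = 4 completes the 10 down.
C2 = 16 − 11 = 5 completes the 16 across.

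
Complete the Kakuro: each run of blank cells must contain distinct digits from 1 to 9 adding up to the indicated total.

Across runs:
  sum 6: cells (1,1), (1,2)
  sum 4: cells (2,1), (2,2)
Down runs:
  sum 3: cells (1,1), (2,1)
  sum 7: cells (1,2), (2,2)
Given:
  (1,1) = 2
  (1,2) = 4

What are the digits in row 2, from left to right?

1 3

4 in 2 cells must be {1,3}; 3 in 2 cells must be {1,2}.
(2,1) = 3 − 2 = 1 completes the 3 down.
(2,2) = 4 − 1 = 3 completes the 4 across.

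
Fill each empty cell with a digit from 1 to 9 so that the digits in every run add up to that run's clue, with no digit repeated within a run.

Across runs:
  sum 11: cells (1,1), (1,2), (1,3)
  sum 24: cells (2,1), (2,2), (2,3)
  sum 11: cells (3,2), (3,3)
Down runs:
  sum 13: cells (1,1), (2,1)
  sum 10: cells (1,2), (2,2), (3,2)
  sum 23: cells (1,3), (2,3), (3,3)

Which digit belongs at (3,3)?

9

24 in 3 cells must be {7,8,9}; 23 in 3 cells must be {6,8,9}.
Only 7 fits (2,2) under both its across sum 24 and down sum 10.
Given what's placed, (3,2) must be 2 to fit the 11 across and 10 down.
(3,3) = 11 − 2 = 9 completes the 11 across.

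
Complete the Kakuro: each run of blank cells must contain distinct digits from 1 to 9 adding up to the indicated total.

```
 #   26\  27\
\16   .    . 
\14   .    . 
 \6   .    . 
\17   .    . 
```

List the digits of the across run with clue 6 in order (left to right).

2 4

16 in 2 cells must be {7,9}; 17 in 2 cells must be {8,9}.
Nothing is forced directly, so branch on R3C2, whose candidates are 4 or 5. If R3C2 = 5: then R3C1 would have to be in {1} for the 6 across but in {2,3,4,5,6,7,8,9} for the 26 down — contradiction. So R3C2 = 4.
Given what's placed, R1C2 must be 9 to fit the 16 across and 27 down.
R3C1 = 6 − 4 = 2 completes the 6 across.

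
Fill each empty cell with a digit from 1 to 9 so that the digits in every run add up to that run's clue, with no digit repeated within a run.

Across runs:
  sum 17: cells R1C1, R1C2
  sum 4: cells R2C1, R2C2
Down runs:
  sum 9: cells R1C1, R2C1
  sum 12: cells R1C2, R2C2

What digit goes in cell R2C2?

3

17 in 2 cells must be {8,9}; 4 in 2 cells must be {1,3}.
The 17 across and the 9 down share only 8, so R1C1 = 8.
R1C2 = 17 − 8 = 9 completes the 17 across.
R2C1 = 9 − 8 = 1 completes the 9 down.
R2C2 = 4 − 1 = 3 completes the 4 across.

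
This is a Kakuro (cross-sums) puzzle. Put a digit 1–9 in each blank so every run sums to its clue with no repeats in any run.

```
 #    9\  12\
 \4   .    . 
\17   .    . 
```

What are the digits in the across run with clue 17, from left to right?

8 9

4 in 2 cells must be {1,3}; 17 in 2 cells must be {8,9}.
The 4 across and the 12 down share only 3, so R1C2 = 3.
The 17 across and the 9 down share only 8, so R2C1 = 8.
R2C2 = 17 − 8 = 9 completes the 17 across.
R1C1 = 4 − 3 = 1 completes the 4 across.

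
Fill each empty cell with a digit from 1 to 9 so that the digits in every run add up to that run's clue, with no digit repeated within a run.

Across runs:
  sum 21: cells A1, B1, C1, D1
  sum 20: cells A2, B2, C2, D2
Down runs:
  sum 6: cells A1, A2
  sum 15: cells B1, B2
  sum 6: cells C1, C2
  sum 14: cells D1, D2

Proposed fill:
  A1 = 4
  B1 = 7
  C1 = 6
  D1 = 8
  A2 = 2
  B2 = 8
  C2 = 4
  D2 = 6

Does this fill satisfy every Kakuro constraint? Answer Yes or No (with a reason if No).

No — the across run A1–D1 sums to 25, not 21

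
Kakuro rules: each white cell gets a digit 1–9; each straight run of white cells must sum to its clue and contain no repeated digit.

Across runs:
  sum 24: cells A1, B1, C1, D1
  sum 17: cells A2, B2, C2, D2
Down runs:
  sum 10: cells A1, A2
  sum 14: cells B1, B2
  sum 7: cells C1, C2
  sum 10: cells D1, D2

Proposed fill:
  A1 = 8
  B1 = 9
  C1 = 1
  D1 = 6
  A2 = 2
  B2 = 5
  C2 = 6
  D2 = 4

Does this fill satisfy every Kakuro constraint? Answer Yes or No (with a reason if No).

Across: 8+9+1+6=24; 2+5+6+4=17. Down: 8+2=10; 9+5=14; 1+6=7; 6+4=10. No digit repeats within any run.

Yes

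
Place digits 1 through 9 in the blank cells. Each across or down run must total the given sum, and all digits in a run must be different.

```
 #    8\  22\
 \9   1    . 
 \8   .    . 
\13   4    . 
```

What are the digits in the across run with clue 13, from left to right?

R1C2 = 9 − 1 = 8 completes the 9 across.
R2C1 = 8 − 5 = 3 completes the 8 down.
R2C2 = 8 − 3 = 5 completes the 8 across.
R3C2 = 13 − 4 = 9 completes the 13 across.

4, 9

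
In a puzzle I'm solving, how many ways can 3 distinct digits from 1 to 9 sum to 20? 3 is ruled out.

3

3 distinct digits from 1–9 sum between 6 and 24.
Dropping sets that contain 3.
Enumerating: {4,7,9}, {5,6,9}, {5,7,8}.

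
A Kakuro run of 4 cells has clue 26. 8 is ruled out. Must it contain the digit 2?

The only way to make 26 from 4 distinct digits under that restriction is {4,6,7,9}, which does not contain 2.

No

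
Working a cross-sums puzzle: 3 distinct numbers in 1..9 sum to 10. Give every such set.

{1,2,7}; {1,3,6}; {1,4,5}; {2,3,5}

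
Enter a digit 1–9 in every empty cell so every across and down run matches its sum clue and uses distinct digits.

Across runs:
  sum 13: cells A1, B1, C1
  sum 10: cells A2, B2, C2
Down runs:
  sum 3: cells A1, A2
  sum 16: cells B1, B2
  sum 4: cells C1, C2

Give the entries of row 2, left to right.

3 in 2 cells must be {1,2}; 16 in 2 cells must be {7,9}; 4 in 2 cells must be {1,3}.
The 10 across and the 16 down share only 7, so B2 = 7.
Given what's placed, C2 must be 1 to fit the 10 across and 4 down.
B1 = 16 − 7 = 9 completes the 16 down.
C1 = 4 − 1 = 3 completes the 4 down.
A2 = 10 − 8 = 2 completes the 10 across.
A1 = 13 − 12 = 1 completes the 13 across.

2 7 1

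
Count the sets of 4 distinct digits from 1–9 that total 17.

9

4 distinct digits from 1–9 sum between 10 and 30.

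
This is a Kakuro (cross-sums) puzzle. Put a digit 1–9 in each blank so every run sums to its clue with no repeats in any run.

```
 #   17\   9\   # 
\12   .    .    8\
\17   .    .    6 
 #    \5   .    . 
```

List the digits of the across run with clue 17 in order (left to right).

17 in 2 cells must be {8,9}.
R3C3 = 8 − 6 = 2 completes the 8 down.
R3C2 = 5 − 2 = 3 completes the 5 across.
Nothing is forced directly, so branch on R1C1, whose candidates are 8 or 9. If R1C1 = 9: then R1C2 would have to be in {3} for the 12 across but in {1,2,4,5} for the 9 down — contradiction. So R1C1 = 8.
R1C2 = 12 − 8 = 4 completes the 12 across.
R2C1 = 17 − 8 = 9 completes the 17 down.
R2C2 = 17 − 15 = 2 completes the 17 across.

9, 2, 6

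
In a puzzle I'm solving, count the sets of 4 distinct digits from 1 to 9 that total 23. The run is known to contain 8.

5

4 distinct digits from 1–9 sum between 10 and 30.
Keeping only sets containing 8.
Enumerating: {1,5,8,9}, {2,4,8,9}, {2,6,7,8}, {3,5,7,8}, {4,5,6,8}.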